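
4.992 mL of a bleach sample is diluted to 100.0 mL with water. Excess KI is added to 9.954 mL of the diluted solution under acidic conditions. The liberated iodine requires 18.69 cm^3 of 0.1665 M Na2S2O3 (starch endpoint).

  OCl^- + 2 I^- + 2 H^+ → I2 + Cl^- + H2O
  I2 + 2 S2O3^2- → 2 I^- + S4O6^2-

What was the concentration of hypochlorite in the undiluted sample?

3.131 M

n(S2O3^2-) = 0.01869 × 0.1665 = 3.112 × 10^-3 mol
n(I2) = n(S2O3^2-)/2 = 1.556 × 10^-3 mol
n(OCl^-) in the aliquot = 1.556 × 10^-3 mol (1:1 ratio)
[OCl^-]_dilute = 1.556 × 10^-3 / 0.009954 = 0.1563 mol/L
[OCl^-]_original = 0.1563 × 100.0/4.992 = 3.131 mol/L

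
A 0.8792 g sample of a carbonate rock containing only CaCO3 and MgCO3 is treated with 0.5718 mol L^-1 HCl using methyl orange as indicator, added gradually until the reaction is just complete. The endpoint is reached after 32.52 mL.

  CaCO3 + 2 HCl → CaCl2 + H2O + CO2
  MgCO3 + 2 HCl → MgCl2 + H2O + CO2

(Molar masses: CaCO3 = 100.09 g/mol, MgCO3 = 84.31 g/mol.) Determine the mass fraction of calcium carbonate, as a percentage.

68.77 %

n(HCl) = 0.03252 × 0.5718 = 0.01859 mol
Let x = n(CaCO3), y = n(MgCO3).
Titrant: 2x + 2y = 0.01859;  mass: 100.09x + 84.31y = 0.8792
Solving, x = 6.041 × 10^-3 mol, y = 3.256 × 10^-3 mol
mass of CaCO3 = 6.041 × 10^-3 × 100.09 = 0.6047 g
% CaCO3 = 0.6047 / 0.8792 × 100 = 68.77 %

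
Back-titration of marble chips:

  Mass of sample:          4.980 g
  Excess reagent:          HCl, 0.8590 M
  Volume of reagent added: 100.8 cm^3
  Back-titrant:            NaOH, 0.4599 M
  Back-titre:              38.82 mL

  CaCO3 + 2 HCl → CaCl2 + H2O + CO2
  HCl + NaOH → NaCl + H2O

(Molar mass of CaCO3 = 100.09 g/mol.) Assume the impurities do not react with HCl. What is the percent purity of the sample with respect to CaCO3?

n(HCl) added = 0.1008 × 0.8590 = 0.08659 mol
n(NaOH) used in back-titration = 0.03882 × 0.4599 = 0.01785 mol
n(HCl) left over = 0.01785 mol (1:1 ratio)
n(HCl) consumed by analyte = 0.08659 − 0.01785 = 0.06873 mol
From the 1:2 ratio, n(CaCO3) = 1/2 × 0.06873 = 0.03437 mol
mass of CaCO3 = 0.03437 × 100.09 = 3.440 g
% CaCO3 = 3.440 / 4.980 × 100 = 69.07 %

69.07 %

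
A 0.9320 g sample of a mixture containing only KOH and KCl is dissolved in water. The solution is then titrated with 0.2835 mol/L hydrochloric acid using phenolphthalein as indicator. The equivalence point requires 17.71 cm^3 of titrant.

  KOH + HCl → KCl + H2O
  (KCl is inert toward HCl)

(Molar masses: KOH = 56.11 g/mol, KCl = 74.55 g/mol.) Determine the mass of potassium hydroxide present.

n(HCl) = 0.01771 × 0.2835 = 5.021 × 10^-3 mol
Let x = n(KOH), y = n(KCl).
Titrant: 1x = 5.021 × 10^-3;  mass: 56.11x + 74.55y = 0.9320
Solving, x = 5.021 × 10^-3 mol, y = 8.723 × 10^-3 mol
mass of KOH = 5.021 × 10^-3 × 56.11 = 0.2817 g

0.2817 g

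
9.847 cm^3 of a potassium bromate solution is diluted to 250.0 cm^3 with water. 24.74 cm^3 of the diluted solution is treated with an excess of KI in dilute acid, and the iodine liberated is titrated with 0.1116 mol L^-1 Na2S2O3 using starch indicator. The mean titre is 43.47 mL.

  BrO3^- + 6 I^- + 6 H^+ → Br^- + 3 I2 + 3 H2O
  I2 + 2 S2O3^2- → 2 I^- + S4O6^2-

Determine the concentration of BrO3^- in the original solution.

n(S2O3^2-) = 0.04347 × 0.1116 = 4.851 × 10^-3 mol
n(I2) = n(S2O3^2-)/2 = 2.426 × 10^-3 mol
From the 1:3 ratio, n(BrO3^-) in the aliquot = 1/3 × 2.426 × 10^-3 = 8.085 × 10^-4 mol
[BrO3^-]_dilute = 8.085 × 10^-4 / 0.02474 = 0.03268 mol/L
[BrO3^-]_original = 0.03268 × 250.0/9.847 = 0.8297 mol/L

0.8297 mol/L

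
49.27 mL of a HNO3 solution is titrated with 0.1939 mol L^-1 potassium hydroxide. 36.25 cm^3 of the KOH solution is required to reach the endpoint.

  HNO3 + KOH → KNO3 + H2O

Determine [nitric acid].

0.1427 mol/L

n(KOH) = 0.03625 L × 0.1939 mol/L = 7.029 × 10^-3 mol
n(HNO3) = 7.029 × 10^-3 mol (1:1 mole ratio)
[HNO3] = 7.029 × 10^-3 mol / 0.04927 L = 0.1427 mol/L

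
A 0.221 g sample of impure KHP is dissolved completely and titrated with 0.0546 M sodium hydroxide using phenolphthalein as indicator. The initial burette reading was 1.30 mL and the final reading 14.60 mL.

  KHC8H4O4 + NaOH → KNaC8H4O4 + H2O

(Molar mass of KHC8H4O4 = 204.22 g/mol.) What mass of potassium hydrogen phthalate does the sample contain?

n(NaOH) = 0.0133 L × 0.0546 mol/L = 7.26 × 10^-4 mol
n(KHC8H4O4) = 7.26 × 10^-4 mol (1:1 ratio)
mass of KHC8H4O4 = 7.26 × 10^-4 × 204.22 g/mol = 0.148 g

0.148 g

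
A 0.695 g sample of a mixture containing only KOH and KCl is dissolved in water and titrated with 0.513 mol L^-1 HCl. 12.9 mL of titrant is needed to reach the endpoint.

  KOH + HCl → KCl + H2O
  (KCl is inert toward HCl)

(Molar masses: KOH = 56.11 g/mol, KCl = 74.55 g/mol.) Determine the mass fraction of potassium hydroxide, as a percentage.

n(HCl) = 0.0129 × 0.513 = 6.62 × 10^-3 mol
Let x = n(KOH), y = n(KCl).
Titrant: 1x = 6.62 × 10^-3;  mass: 56.11x + 74.55y = 0.695
Solving, x = 6.62 × 10^-3 mol, y = 4.34 × 10^-3 mol
mass of KOH = 6.62 × 10^-3 × 56.11 = 0.371 g
% KOH = 0.371 / 0.695 × 100 = 53.4 %

53.4 %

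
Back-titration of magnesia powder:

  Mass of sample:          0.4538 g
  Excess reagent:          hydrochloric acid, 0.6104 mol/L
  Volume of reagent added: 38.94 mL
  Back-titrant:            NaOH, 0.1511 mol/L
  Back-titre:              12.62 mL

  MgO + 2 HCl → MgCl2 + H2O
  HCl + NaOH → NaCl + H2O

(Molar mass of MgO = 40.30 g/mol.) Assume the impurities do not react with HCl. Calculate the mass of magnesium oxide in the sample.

0.4405 g

n(HCl) added = 0.03894 × 0.6104 = 0.02377 mol
n(NaOH) used in back-titration = 0.01262 × 0.1511 = 1.907 × 10^-3 mol
n(HCl) left over = 1.907 × 10^-3 mol (1:1 ratio)
n(HCl) consumed by analyte = 0.02377 − 1.907 × 10^-3 = 0.02186 mol
From the 1:2 ratio, n(MgO) = 1/2 × 0.02186 = 0.01093 mol
mass of MgO = 0.01093 × 40.30 = 0.4405 g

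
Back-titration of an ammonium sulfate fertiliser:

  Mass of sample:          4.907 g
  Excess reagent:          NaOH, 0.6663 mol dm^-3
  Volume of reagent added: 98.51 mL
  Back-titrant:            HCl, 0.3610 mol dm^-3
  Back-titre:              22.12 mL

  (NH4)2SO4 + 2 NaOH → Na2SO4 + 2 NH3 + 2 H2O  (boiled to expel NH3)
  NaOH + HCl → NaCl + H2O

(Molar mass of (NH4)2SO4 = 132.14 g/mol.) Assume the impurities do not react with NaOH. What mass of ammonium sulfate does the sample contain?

3.809 g

n(NaOH) added = 0.09851 × 0.6663 = 0.06564 mol
n(HCl) used in back-titration = 0.02212 × 0.3610 = 7.985 × 10^-3 mol
n(NaOH) left over = 7.985 × 10^-3 mol (1:1 ratio)
n(NaOH) consumed by analyte = 0.06564 − 7.985 × 10^-3 = 0.05765 mol
From the 1:2 ratio, n((NH4)2SO4) = 1/2 × 0.05765 = 0.02883 mol
mass of (NH4)2SO4 = 0.02883 × 132.14 = 3.809 g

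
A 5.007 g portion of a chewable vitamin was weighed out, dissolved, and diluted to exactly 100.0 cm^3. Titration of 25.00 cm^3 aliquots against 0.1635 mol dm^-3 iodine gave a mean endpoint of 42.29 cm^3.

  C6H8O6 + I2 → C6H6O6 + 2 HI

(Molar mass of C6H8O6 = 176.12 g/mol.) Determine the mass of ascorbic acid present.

n(I2) per titration = 0.04229 × 0.1635 = 6.914 × 10^-3 mol
n(C6H8O6) in each aliquot = 6.914 × 10^-3 mol (1:1 ratio)
n(C6H8O6) in the whole flask = 6.914 × 10^-3 × 100.0/25.00 = 0.02766 mol
mass of C6H8O6 = 0.02766 × 176.12 = 4.871 g

4.871 g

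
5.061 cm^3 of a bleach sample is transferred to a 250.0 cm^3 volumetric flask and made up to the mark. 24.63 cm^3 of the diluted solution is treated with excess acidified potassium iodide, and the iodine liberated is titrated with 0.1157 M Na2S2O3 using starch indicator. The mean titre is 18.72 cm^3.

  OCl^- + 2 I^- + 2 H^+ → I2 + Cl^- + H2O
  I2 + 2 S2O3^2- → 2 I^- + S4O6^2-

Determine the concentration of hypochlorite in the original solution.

2.172 M

n(S2O3^2-) = 0.01872 × 0.1157 = 2.166 × 10^-3 mol
n(I2) = n(S2O3^2-)/2 = 1.083 × 10^-3 mol
n(OCl^-) in the aliquot = 1.083 × 10^-3 mol (1:1 ratio)
[OCl^-]_dilute = 1.083 × 10^-3 / 0.02463 = 0.04397 mol/L
[OCl^-]_original = 0.04397 × 250.0/5.061 = 2.172 mol/L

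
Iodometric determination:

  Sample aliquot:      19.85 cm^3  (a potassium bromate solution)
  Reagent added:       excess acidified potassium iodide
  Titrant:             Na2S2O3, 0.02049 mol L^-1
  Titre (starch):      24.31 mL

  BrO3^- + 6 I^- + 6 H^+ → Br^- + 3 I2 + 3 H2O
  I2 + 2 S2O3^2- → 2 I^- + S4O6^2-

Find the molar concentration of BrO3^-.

n(S2O3^2-) = 0.02431 × 0.02049 = 4.981 × 10^-4 mol
n(I2) = n(S2O3^2-)/2 = 2.491 × 10^-4 mol
From the 1:3 ratio, n(BrO3^-) in the aliquot = 1/3 × 2.491 × 10^-4 = 8.302 × 10^-5 mol
[BrO3^-] = 8.302 × 10^-5 / 0.01985 = 0.004182 mol/L

0.004182 mol/L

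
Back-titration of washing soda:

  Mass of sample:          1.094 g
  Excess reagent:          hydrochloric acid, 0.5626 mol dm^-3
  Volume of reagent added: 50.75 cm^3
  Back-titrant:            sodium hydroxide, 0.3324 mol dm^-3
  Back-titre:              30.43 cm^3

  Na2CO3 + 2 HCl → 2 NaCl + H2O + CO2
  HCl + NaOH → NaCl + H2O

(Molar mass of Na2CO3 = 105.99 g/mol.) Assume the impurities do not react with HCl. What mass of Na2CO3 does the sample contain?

0.9771 g

n(HCl) added = 0.05075 × 0.5626 = 0.02855 mol
n(NaOH) used in back-titration = 0.03043 × 0.3324 = 0.01011 mol
n(HCl) left over = 0.01011 mol (1:1 ratio)
n(HCl) consumed by analyte = 0.02855 − 0.01011 = 0.01844 mol
From the 1:2 ratio, n(Na2CO3) = 1/2 × 0.01844 = 9.219 × 10^-3 mol
mass of Na2CO3 = 9.219 × 10^-3 × 105.99 = 0.9771 g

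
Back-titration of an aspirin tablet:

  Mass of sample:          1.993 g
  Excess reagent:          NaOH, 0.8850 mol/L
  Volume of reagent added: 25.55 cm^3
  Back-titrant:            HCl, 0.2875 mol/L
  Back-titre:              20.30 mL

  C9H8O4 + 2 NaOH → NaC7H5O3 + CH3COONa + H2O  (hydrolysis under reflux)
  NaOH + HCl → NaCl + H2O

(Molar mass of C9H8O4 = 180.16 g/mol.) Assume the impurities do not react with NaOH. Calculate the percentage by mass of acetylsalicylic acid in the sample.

n(NaOH) added = 0.02555 × 0.8850 = 0.02261 mol
n(HCl) used in back-titration = 0.02030 × 0.2875 = 5.836 × 10^-3 mol
n(NaOH) left over = 5.836 × 10^-3 mol (1:1 ratio)
n(NaOH) consumed by analyte = 0.02261 − 5.836 × 10^-3 = 0.01678 mol
From the 1:2 ratio, n(C9H8O4) = 1/2 × 0.01678 = 8.388 × 10^-3 mol
mass of C9H8O4 = 8.388 × 10^-3 × 180.16 = 1.511 g
% C9H8O4 = 1.511 / 1.993 × 100 = 75.82 %

75.82 %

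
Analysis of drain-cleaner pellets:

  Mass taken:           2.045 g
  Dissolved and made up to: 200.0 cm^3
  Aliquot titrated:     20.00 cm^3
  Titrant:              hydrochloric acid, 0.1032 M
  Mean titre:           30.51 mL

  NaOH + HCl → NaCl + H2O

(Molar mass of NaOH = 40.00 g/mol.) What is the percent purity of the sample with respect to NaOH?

n(HCl) per titration = 0.03051 × 0.1032 = 3.149 × 10^-3 mol
n(NaOH) in each aliquot = 3.149 × 10^-3 mol (1:1 ratio)
n(NaOH) in the whole flask = 3.149 × 10^-3 × 200.0/20.00 = 0.03149 mol
mass of NaOH = 0.03149 × 40.00 = 1.259 g
% NaOH = 1.259 / 2.045 × 100 = 61.59 %

61.59 %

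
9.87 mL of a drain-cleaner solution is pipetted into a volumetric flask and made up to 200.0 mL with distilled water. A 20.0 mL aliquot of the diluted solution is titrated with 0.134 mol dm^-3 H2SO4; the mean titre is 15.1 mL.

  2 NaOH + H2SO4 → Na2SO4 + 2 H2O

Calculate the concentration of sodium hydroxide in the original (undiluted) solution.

n(H2SO4) = 0.0151 × 0.134 = 2.02 × 10^-3 mol
From the 2:1 ratio, n(NaOH) in the aliquot = 2/1 × 2.02 × 10^-3 = 4.05 × 10^-3 mol
[NaOH]_dilute = 4.05 × 10^-3 / 0.0200 = 0.202 mol/L
Dilution factor = 200.0 / 9.87 = 20.26
[NaOH]_stock = 0.202 × 20.26 = 4.10 mol/L

4.10 mol/L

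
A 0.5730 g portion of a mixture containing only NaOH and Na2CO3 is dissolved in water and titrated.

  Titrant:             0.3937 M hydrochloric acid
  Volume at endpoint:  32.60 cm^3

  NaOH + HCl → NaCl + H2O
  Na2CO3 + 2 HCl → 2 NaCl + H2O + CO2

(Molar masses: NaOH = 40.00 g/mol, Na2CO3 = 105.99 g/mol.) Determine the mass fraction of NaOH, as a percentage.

n(HCl) = 0.03260 × 0.3937 = 0.01283 mol
Let x = n(NaOH), y = n(Na2CO3).
Titrant: 1x + 2y = 0.01283;  mass: 40.00x + 105.99y = 0.5730
Solving, x = 8.247 × 10^-3 mol, y = 2.294 × 10^-3 mol
mass of NaOH = 8.247 × 10^-3 × 40.00 = 0.3299 g
% NaOH = 0.3299 / 0.5730 × 100 = 57.57 %

57.57 %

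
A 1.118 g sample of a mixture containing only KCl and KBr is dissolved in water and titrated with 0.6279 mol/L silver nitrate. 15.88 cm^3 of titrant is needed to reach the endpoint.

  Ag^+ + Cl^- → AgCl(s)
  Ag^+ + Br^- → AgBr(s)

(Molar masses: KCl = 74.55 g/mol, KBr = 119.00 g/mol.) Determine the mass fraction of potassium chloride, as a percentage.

n(AgNO3) = 0.01588 × 0.6279 = 9.971 × 10^-3 mol
Let x = n(KCl), y = n(KBr).
Titrant: 1x + 1y = 9.971 × 10^-3;  mass: 74.55x + 119.00y = 1.118
Solving, x = 1.542 × 10^-3 mol, y = 8.429 × 10^-3 mol
mass of KCl = 1.542 × 10^-3 × 74.55 = 0.1150 g
% KCl = 0.1150 / 1.118 × 100 = 10.28 %

10.28 %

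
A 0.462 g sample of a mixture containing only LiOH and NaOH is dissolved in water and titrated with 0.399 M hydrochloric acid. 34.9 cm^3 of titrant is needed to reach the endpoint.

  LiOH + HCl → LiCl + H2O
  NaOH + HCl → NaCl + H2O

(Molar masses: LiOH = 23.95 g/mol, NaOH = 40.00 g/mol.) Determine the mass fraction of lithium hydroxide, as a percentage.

30.7 %

n(HCl) = 0.0349 × 0.399 = 0.0139 mol
Let x = n(LiOH), y = n(NaOH).
Titrant: 1x + 1y = 0.0139;  mass: 23.95x + 40.00y = 0.462
Solving, x = 5.92 × 10^-3 mol, y = 8.01 × 10^-3 mol
mass of LiOH = 5.92 × 10^-3 × 23.95 = 0.142 g
% LiOH = 0.142 / 0.462 × 100 = 30.7 %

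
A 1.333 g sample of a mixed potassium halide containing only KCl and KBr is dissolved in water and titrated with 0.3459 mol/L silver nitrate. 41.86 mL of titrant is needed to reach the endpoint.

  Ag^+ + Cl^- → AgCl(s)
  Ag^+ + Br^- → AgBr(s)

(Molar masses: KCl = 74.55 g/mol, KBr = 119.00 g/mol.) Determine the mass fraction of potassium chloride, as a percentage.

n(AgNO3) = 0.04186 × 0.3459 = 0.01448 mol
Let x = n(KCl), y = n(KBr).
Titrant: 1x + 1y = 0.01448;  mass: 74.55x + 119.00y = 1.333
Solving, x = 8.775 × 10^-3 mol, y = 5.704 × 10^-3 mol
mass of KCl = 8.775 × 10^-3 × 74.55 = 0.6542 g
% KCl = 0.6542 / 1.333 × 100 = 49.08 %

49.08 %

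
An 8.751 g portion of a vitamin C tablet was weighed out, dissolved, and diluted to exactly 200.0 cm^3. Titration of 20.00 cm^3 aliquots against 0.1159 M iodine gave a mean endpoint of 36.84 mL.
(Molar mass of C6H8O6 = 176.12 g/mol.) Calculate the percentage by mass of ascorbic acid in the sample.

C6H8O6 + I2 → C6H6O6 + 2 HI
n(I2) per titration = 0.03684 × 0.1159 = 4.270 × 10^-3 mol
n(C6H8O6) in each aliquot = 4.270 × 10^-3 mol (1:1 ratio)
n(C6H8O6) in the whole flask = 4.270 × 10^-3 × 200.0/20.00 = 0.04270 mol
mass of C6H8O6 = 0.04270 × 176.12 = 7.520 g
% C6H8O6 = 7.520 / 8.751 × 100 = 85.93 %

85.93 %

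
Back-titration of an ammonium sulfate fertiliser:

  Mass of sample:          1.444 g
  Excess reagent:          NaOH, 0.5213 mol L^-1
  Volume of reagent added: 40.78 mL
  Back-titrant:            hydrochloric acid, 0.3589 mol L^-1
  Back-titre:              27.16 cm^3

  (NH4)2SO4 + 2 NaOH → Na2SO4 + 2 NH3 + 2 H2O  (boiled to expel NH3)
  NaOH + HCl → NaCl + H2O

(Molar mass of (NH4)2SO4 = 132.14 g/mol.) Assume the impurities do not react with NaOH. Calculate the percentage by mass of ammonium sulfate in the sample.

52.67 %

n(NaOH) added = 0.04078 × 0.5213 = 0.02126 mol
n(HCl) used in back-titration = 0.02716 × 0.3589 = 9.748 × 10^-3 mol
n(NaOH) left over = 9.748 × 10^-3 mol (1:1 ratio)
n(NaOH) consumed by analyte = 0.02126 − 9.748 × 10^-3 = 0.01151 mol
From the 1:2 ratio, n((NH4)2SO4) = 1/2 × 0.01151 = 5.755 × 10^-3 mol
mass of (NH4)2SO4 = 5.755 × 10^-3 × 132.14 = 0.7605 g
% (NH4)2SO4 = 0.7605 / 1.444 × 100 = 52.67 %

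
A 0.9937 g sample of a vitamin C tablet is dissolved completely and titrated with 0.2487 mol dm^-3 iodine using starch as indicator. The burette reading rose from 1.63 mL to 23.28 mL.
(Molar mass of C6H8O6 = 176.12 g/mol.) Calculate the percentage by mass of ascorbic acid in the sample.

95.43 %

C6H8O6 + I2 → C6H6O6 + 2 HI
n(I2) = 0.02165 L × 0.2487 mol/L = 5.384 × 10^-3 mol
n(C6H8O6) = 5.384 × 10^-3 mol (1:1 ratio)
mass of C6H8O6 = 5.384 × 10^-3 × 176.12 g/mol = 0.9483 g
% C6H8O6 = 0.9483 / 0.9937 × 100 = 95.43 %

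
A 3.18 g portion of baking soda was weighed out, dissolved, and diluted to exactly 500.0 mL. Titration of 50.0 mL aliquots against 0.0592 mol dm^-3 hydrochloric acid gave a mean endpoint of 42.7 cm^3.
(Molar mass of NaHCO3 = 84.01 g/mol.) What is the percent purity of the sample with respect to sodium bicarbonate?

66.8 %

NaHCO3 + HCl → NaCl + H2O + CO2
n(HCl) per titration = 0.0427 × 0.0592 = 2.53 × 10^-3 mol
n(NaHCO3) in each aliquot = 2.53 × 10^-3 mol (1:1 ratio)
n(NaHCO3) in the whole flask = 2.53 × 10^-3 × 500.0/50.0 = 0.0253 mol
mass of NaHCO3 = 0.0253 × 84.01 = 2.12 g
% NaHCO3 = 2.12 / 3.18 × 100 = 66.8 %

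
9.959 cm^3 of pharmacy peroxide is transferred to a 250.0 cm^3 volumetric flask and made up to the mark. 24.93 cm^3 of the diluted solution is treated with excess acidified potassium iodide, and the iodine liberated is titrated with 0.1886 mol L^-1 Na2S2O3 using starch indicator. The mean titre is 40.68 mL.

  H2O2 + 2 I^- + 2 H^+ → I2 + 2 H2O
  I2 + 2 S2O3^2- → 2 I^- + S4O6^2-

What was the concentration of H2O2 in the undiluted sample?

3.863 mol/L

n(S2O3^2-) = 0.04068 × 0.1886 = 7.672 × 10^-3 mol
n(I2) = n(S2O3^2-)/2 = 3.836 × 10^-3 mol
n(H2O2) in the aliquot = 3.836 × 10^-3 mol (1:1 ratio)
[H2O2]_dilute = 3.836 × 10^-3 / 0.02493 = 0.1539 mol/L
[H2O2]_original = 0.1539 × 250.0/9.959 = 3.863 mol/L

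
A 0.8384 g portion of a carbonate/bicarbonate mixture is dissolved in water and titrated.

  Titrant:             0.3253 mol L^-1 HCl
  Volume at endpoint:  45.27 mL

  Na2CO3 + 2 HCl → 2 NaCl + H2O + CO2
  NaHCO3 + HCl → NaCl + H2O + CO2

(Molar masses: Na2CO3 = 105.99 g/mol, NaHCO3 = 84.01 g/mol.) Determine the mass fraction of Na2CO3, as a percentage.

81.27 %

n(HCl) = 0.04527 × 0.3253 = 0.01473 mol
Let x = n(Na2CO3), y = n(NaHCO3).
Titrant: 2x + 1y = 0.01473;  mass: 105.99x + 84.01y = 0.8384
Solving, x = 6.428 × 10^-3 mol, y = 1.869 × 10^-3 mol
mass of Na2CO3 = 6.428 × 10^-3 × 105.99 = 0.6814 g
% Na2CO3 = 0.6814 / 0.8384 × 100 = 81.27 %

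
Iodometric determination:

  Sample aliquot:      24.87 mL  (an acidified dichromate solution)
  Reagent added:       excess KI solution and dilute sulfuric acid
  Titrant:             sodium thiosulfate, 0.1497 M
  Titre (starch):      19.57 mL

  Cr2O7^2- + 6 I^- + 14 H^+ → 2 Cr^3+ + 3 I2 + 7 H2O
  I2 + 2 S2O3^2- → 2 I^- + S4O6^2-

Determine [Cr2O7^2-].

n(S2O3^2-) = 0.01957 × 0.1497 = 2.930 × 10^-3 mol
n(I2) = n(S2O3^2-)/2 = 1.465 × 10^-3 mol
From the 1:3 ratio, n(Cr2O7^2-) in the aliquot = 1/3 × 1.465 × 10^-3 = 4.883 × 10^-4 mol
[Cr2O7^2-] = 4.883 × 10^-4 / 0.02487 = 0.01963 mol/L

0.01963 M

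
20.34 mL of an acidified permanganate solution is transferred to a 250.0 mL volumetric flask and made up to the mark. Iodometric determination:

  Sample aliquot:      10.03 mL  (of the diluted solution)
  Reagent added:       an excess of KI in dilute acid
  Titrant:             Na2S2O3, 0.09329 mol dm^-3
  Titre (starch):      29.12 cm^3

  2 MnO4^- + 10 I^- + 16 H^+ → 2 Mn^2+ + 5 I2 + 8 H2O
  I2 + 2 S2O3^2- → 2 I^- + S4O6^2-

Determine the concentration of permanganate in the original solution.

0.6658 mol/L

n(S2O3^2-) = 0.02912 × 0.09329 = 2.717 × 10^-3 mol
n(I2) = n(S2O3^2-)/2 = 1.358 × 10^-3 mol
From the 2:5 ratio, n(MnO4^-) in the aliquot = 2/5 × 1.358 × 10^-3 = 5.433 × 10^-4 mol
[MnO4^-]_dilute = 5.433 × 10^-4 / 0.01003 = 0.05417 mol/L
[MnO4^-]_original = 0.05417 × 250.0/20.34 = 0.6658 mol/L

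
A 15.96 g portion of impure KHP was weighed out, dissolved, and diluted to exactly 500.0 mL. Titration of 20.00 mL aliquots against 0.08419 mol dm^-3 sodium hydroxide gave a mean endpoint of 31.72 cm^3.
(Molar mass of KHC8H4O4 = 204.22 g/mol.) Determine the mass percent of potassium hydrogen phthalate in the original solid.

85.43 %

KHC8H4O4 + NaOH → KNaC8H4O4 + H2O
n(NaOH) per titration = 0.03172 × 0.08419 = 2.671 × 10^-3 mol
n(KHC8H4O4) in each aliquot = 2.671 × 10^-3 mol (1:1 ratio)
n(KHC8H4O4) in the whole flask = 2.671 × 10^-3 × 500.0/20.00 = 0.06676 mol
mass of KHC8H4O4 = 0.06676 × 204.22 = 13.63 g
% KHC8H4O4 = 13.63 / 15.96 × 100 = 85.43 %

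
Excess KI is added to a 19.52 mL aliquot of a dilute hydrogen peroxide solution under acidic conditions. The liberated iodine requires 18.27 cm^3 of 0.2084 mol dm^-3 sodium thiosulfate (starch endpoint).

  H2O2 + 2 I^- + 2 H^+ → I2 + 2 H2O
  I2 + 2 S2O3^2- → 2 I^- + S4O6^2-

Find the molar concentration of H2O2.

n(S2O3^2-) = 0.01827 × 0.2084 = 3.807 × 10^-3 mol
n(I2) = n(S2O3^2-)/2 = 1.904 × 10^-3 mol
n(H2O2) in the aliquot = 1.904 × 10^-3 mol (1:1 ratio)
[H2O2] = 1.904 × 10^-3 / 0.01952 = 0.09753 mol/L

0.09753 mol/L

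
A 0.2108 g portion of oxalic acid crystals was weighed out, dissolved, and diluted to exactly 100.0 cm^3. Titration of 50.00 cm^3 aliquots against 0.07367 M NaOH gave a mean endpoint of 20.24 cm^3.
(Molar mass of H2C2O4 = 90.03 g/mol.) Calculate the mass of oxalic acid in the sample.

H2C2O4 + 2 NaOH → Na2C2O4 + 2 H2O
n(NaOH) per titration = 0.02024 × 0.07367 = 1.491 × 10^-3 mol
From the 1:2 ratio, n(H2C2O4) in each aliquot = 1/2 × 1.491 × 10^-3 = 7.455 × 10^-4 mol
n(H2C2O4) in the whole flask = 7.455 × 10^-4 × 100.0/50.00 = 1.491 × 10^-3 mol
mass of H2C2O4 = 1.491 × 10^-3 × 90.03 = 0.1342 g

0.1342 g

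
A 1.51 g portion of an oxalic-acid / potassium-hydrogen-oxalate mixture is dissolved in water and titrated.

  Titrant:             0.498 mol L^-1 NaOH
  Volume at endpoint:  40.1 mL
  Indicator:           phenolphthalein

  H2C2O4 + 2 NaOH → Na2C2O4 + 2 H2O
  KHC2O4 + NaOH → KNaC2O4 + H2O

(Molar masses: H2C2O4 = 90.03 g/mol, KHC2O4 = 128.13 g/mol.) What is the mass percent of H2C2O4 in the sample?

n(NaOH) = 0.0401 × 0.498 = 0.0200 mol
Let x = n(H2C2O4), y = n(KHC2O4).
Titrant: 2x + 1y = 0.0200;  mass: 90.03x + 128.13y = 1.51
Solving, x = 6.31 × 10^-3 mol, y = 7.35 × 10^-3 mol
mass of H2C2O4 = 6.31 × 10^-3 × 90.03 = 0.568 g
% H2C2O4 = 0.568 / 1.51 × 100 = 37.6 %

37.6 %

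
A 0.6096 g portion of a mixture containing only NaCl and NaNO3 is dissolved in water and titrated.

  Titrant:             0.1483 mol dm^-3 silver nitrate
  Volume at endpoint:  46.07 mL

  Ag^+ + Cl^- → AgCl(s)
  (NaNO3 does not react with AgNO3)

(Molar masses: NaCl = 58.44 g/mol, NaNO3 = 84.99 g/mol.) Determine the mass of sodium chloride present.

n(AgNO3) = 0.04607 × 0.1483 = 6.832 × 10^-3 mol
Let x = n(NaCl), y = n(NaNO3).
Titrant: 1x = 6.832 × 10^-3;  mass: 58.44x + 84.99y = 0.6096
Solving, x = 6.832 × 10^-3 mol, y = 2.475 × 10^-3 mol
mass of NaCl = 6.832 × 10^-3 × 58.44 = 0.3993 g

0.3993 g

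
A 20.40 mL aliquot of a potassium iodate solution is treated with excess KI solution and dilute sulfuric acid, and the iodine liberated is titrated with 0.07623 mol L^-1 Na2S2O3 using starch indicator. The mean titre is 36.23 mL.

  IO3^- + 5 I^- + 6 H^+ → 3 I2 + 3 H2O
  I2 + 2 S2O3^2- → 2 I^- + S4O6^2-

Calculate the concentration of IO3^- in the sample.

n(S2O3^2-) = 0.03623 × 0.07623 = 2.762 × 10^-3 mol
n(I2) = n(S2O3^2-)/2 = 1.381 × 10^-3 mol
From the 1:3 ratio, n(IO3^-) in the aliquot = 1/3 × 1.381 × 10^-3 = 4.603 × 10^-4 mol
[IO3^-] = 4.603 × 10^-4 / 0.02040 = 0.02256 mol/L

0.02256 mol/L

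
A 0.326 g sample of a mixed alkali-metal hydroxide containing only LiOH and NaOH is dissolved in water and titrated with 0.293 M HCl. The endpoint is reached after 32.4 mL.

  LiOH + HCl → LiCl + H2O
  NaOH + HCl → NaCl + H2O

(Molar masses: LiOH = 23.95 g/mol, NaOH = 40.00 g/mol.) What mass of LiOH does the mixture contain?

0.0802 g

n(HCl) = 0.0324 × 0.293 = 9.49 × 10^-3 mol
Let x = n(LiOH), y = n(NaOH).
Titrant: 1x + 1y = 9.49 × 10^-3;  mass: 23.95x + 40.00y = 0.326
Solving, x = 3.35 × 10^-3 mol, y = 6.15 × 10^-3 mol
mass of LiOH = 3.35 × 10^-3 × 23.95 = 0.0802 g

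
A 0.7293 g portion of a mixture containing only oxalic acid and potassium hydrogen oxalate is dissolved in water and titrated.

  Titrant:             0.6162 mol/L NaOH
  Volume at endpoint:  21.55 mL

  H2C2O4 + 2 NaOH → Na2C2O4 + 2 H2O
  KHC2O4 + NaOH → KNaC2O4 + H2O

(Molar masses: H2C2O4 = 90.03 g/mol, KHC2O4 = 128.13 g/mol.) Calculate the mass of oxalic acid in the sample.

0.5265 g

n(NaOH) = 0.02155 × 0.6162 = 0.01328 mol
Let x = n(H2C2O4), y = n(KHC2O4).
Titrant: 2x + 1y = 0.01328;  mass: 90.03x + 128.13y = 0.7293
Solving, x = 5.848 × 10^-3 mol, y = 1.583 × 10^-3 mol
mass of H2C2O4 = 5.848 × 10^-3 × 90.03 = 0.5265 g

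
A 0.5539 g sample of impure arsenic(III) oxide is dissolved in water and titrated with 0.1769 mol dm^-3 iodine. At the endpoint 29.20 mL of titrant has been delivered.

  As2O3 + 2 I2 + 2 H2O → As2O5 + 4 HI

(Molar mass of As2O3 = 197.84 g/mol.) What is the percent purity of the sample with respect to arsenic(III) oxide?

n(I2) = 0.02920 L × 0.1769 mol/L = 5.165 × 10^-3 mol
From the 1:2 ratio, n(As2O3) = 1/2 × 5.165 × 10^-3 = 2.583 × 10^-3 mol
mass of As2O3 = 2.583 × 10^-3 × 197.84 g/mol = 0.5110 g
% As2O3 = 0.5110 / 0.5539 × 100 = 92.25 %

92.25 %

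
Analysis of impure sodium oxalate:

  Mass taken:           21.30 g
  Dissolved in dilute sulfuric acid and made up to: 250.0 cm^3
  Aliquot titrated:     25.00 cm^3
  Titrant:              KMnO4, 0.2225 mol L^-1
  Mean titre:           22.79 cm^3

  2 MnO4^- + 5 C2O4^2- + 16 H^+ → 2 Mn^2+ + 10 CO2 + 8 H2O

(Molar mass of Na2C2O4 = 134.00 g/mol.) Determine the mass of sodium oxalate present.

n(KMnO4) per titration = 0.02279 × 0.2225 = 5.071 × 10^-3 mol
From the 5:2 ratio, n(Na2C2O4) in each aliquot = 5/2 × 5.071 × 10^-3 = 0.01268 mol
n(Na2C2O4) in the whole flask = 0.01268 × 250.0/25.00 = 0.1268 mol
mass of Na2C2O4 = 0.1268 × 134.00 = 16.99 g

16.99 g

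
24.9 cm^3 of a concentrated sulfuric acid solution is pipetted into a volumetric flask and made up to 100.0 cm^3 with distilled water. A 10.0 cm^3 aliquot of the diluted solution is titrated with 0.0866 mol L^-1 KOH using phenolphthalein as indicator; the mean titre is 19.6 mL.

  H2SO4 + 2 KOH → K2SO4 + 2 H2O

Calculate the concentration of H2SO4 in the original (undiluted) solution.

n(KOH) = 0.0196 × 0.0866 = 1.70 × 10^-3 mol
From the 1:2 ratio, n(H2SO4) in the aliquot = 1/2 × 1.70 × 10^-3 = 8.49 × 10^-4 mol
[H2SO4]_dilute = 8.49 × 10^-4 / 0.0100 = 0.0849 mol/L
Dilution factor = 100.0 / 24.9 = 4.016
[H2SO4]_stock = 0.0849 × 4.016 = 0.341 mol/L

0.341 mol/L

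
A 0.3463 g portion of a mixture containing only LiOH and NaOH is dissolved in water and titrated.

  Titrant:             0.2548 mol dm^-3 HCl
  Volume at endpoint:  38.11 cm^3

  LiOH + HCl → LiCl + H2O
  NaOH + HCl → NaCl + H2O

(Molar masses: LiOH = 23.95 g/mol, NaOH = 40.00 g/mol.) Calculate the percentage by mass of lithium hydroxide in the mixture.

n(HCl) = 0.03811 × 0.2548 = 9.710 × 10^-3 mol
Let x = n(LiOH), y = n(NaOH).
Titrant: 1x + 1y = 9.710 × 10^-3;  mass: 23.95x + 40.00y = 0.3463
Solving, x = 2.624 × 10^-3 mol, y = 7.086 × 10^-3 mol
mass of LiOH = 2.624 × 10^-3 × 23.95 = 0.06285 g
% LiOH = 0.06285 / 0.3463 × 100 = 18.15 %

18.15 %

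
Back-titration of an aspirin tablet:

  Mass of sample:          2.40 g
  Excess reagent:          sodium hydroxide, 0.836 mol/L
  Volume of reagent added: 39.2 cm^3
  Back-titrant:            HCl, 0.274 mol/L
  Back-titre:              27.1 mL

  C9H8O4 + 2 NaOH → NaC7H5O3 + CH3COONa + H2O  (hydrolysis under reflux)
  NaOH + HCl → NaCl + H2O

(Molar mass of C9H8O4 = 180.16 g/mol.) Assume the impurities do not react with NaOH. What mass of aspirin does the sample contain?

2.28 g

n(NaOH) added = 0.0392 × 0.836 = 0.0328 mol
n(HCl) used in back-titration = 0.0271 × 0.274 = 7.43 × 10^-3 mol
n(NaOH) left over = 7.43 × 10^-3 mol (1:1 ratio)
n(NaOH) consumed by analyte = 0.0328 − 7.43 × 10^-3 = 0.0253 mol
From the 1:2 ratio, n(C9H8O4) = 1/2 × 0.0253 = 0.0127 mol
mass of C9H8O4 = 0.0127 × 180.16 = 2.28 g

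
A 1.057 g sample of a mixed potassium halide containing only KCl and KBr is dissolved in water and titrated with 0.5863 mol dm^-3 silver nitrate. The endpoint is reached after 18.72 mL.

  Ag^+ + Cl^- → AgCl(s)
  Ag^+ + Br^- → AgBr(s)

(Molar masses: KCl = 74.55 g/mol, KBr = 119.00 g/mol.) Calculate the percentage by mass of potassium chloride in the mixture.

n(AgNO3) = 0.01872 × 0.5863 = 0.01098 mol
Let x = n(KCl), y = n(KBr).
Titrant: 1x + 1y = 0.01098;  mass: 74.55x + 119.00y = 1.057
Solving, x = 5.604 × 10^-3 mol, y = 5.372 × 10^-3 mol
mass of KCl = 5.604 × 10^-3 × 74.55 = 0.4178 g
% KCl = 0.4178 / 1.057 × 100 = 39.52 %

39.52 %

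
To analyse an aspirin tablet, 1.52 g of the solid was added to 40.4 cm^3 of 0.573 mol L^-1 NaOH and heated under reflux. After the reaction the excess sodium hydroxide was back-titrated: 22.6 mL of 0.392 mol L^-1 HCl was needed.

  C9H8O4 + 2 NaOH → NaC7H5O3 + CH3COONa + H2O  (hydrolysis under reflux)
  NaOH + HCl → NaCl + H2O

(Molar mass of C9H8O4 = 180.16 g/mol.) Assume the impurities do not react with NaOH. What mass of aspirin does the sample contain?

n(NaOH) added = 0.0404 × 0.573 = 0.0231 mol
n(HCl) used in back-titration = 0.0226 × 0.392 = 8.86 × 10^-3 mol
n(NaOH) left over = 8.86 × 10^-3 mol (1:1 ratio)
n(NaOH) consumed by analyte = 0.0231 − 8.86 × 10^-3 = 0.0143 mol
From the 1:2 ratio, n(C9H8O4) = 1/2 × 0.0143 = 7.14 × 10^-3 mol
mass of C9H8O4 = 7.14 × 10^-3 × 180.16 = 1.29 g

1.29 g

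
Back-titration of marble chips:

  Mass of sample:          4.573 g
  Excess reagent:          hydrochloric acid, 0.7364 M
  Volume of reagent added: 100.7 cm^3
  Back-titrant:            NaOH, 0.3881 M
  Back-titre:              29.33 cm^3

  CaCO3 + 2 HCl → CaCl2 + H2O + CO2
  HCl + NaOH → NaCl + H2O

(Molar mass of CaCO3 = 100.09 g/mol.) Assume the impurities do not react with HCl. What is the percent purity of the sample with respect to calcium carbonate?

n(HCl) added = 0.1007 × 0.7364 = 0.07416 mol
n(NaOH) used in back-titration = 0.02933 × 0.3881 = 0.01138 mol
n(HCl) left over = 0.01138 mol (1:1 ratio)
n(HCl) consumed by analyte = 0.07416 − 0.01138 = 0.06277 mol
From the 1:2 ratio, n(CaCO3) = 1/2 × 0.06277 = 0.03139 mol
mass of CaCO3 = 0.03139 × 100.09 = 3.141 g
% CaCO3 = 3.141 / 4.573 × 100 = 68.70 %

68.70 %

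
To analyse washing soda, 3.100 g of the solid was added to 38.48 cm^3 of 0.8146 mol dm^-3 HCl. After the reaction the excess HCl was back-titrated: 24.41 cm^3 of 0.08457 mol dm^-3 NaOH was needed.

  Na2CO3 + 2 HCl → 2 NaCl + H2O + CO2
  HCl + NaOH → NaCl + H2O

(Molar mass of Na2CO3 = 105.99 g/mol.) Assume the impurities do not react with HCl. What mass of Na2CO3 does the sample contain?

1.552 g

n(HCl) added = 0.03848 × 0.8146 = 0.03135 mol
n(NaOH) used in back-titration = 0.02441 × 0.08457 = 2.064 × 10^-3 mol
n(HCl) left over = 2.064 × 10^-3 mol (1:1 ratio)
n(HCl) consumed by analyte = 0.03135 − 2.064 × 10^-3 = 0.02928 mol
From the 1:2 ratio, n(Na2CO3) = 1/2 × 0.02928 = 0.01464 mol
mass of Na2CO3 = 0.01464 × 105.99 = 1.552 g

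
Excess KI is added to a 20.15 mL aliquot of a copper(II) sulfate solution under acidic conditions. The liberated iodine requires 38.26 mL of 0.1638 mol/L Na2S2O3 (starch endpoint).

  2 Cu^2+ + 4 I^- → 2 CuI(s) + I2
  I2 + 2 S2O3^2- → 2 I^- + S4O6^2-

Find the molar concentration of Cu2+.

0.3110 mol/L

n(S2O3^2-) = 0.03826 × 0.1638 = 6.267 × 10^-3 mol
n(I2) = n(S2O3^2-)/2 = 3.133 × 10^-3 mol
From the 2:1 ratio, n(Cu2+) in the aliquot = 2/1 × 3.133 × 10^-3 = 6.267 × 10^-3 mol
[Cu2+] = 6.267 × 10^-3 / 0.02015 = 0.3110 mol/L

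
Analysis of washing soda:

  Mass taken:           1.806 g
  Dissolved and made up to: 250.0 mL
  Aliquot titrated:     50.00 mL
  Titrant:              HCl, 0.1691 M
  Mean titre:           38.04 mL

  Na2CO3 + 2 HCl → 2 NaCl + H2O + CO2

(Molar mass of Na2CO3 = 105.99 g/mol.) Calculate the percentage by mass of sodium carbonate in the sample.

94.38 %

n(HCl) per titration = 0.03804 × 0.1691 = 6.433 × 10^-3 mol
From the 1:2 ratio, n(Na2CO3) in each aliquot = 1/2 × 6.433 × 10^-3 = 3.216 × 10^-3 mol
n(Na2CO3) in the whole flask = 3.216 × 10^-3 × 250.0/50.00 = 0.01608 mol
mass of Na2CO3 = 0.01608 × 105.99 = 1.704 g
% Na2CO3 = 1.704 / 1.806 × 100 = 94.38 %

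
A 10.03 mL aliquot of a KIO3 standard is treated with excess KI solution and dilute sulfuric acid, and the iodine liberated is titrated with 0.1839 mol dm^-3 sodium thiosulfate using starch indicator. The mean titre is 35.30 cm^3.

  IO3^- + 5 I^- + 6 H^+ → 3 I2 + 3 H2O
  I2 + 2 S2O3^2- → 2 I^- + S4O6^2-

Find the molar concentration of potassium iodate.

n(S2O3^2-) = 0.03530 × 0.1839 = 6.492 × 10^-3 mol
n(I2) = n(S2O3^2-)/2 = 3.246 × 10^-3 mol
From the 1:3 ratio, n(IO3^-) in the aliquot = 1/3 × 3.246 × 10^-3 = 1.082 × 10^-3 mol
[IO3^-] = 1.082 × 10^-3 / 0.01003 = 0.1079 mol/L

0.1079 mol/L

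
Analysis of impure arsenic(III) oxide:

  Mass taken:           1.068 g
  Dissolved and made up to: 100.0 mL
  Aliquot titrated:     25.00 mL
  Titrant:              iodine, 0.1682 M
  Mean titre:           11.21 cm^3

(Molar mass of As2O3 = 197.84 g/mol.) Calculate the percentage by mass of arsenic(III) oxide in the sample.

As2O3 + 2 I2 + 2 H2O → As2O5 + 4 HI
n(I2) per titration = 0.01121 × 0.1682 = 1.886 × 10^-3 mol
From the 1:2 ratio, n(As2O3) in each aliquot = 1/2 × 1.886 × 10^-3 = 9.428 × 10^-4 mol
n(As2O3) in the whole flask = 9.428 × 10^-4 × 100.0/25.00 = 3.771 × 10^-3 mol
mass of As2O3 = 3.771 × 10^-3 × 197.84 = 0.7461 g
% As2O3 = 0.7461 / 1.068 × 100 = 69.86 %

69.86 %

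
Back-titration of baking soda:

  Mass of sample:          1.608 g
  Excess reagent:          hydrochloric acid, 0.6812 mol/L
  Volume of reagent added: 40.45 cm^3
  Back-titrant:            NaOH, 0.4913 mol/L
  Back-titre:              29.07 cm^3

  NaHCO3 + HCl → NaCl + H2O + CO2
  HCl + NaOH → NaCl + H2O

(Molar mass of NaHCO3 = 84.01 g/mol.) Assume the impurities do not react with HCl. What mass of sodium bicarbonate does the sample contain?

n(HCl) added = 0.04045 × 0.6812 = 0.02755 mol
n(NaOH) used in back-titration = 0.02907 × 0.4913 = 0.01428 mol
n(HCl) left over = 0.01428 mol (1:1 ratio)
n(HCl) consumed by analyte = 0.02755 − 0.01428 = 0.01327 mol
n(NaHCO3) = 0.01327 mol (1:1 ratio)
mass of NaHCO3 = 0.01327 × 84.01 = 1.115 g

1.115 g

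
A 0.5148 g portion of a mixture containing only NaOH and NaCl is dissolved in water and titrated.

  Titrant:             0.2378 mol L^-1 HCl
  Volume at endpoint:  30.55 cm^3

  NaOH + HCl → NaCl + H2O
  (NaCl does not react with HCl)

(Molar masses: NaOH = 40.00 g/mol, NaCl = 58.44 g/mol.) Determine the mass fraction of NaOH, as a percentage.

n(HCl) = 0.03055 × 0.2378 = 7.265 × 10^-3 mol
Let x = n(NaOH), y = n(NaCl).
Titrant: 1x = 7.265 × 10^-3;  mass: 40.00x + 58.44y = 0.5148
Solving, x = 7.265 × 10^-3 mol, y = 3.837 × 10^-3 mol
mass of NaOH = 7.265 × 10^-3 × 40.00 = 0.2906 g
% NaOH = 0.2906 / 0.5148 × 100 = 56.45 %

56.45 %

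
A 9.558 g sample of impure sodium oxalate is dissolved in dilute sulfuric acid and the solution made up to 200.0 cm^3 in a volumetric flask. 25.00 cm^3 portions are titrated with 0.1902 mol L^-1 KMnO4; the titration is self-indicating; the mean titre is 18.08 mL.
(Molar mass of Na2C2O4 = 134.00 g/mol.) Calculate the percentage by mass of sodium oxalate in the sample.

2 MnO4^- + 5 C2O4^2- + 16 H^+ → 2 Mn^2+ + 10 CO2 + 8 H2O
n(KMnO4) per titration = 0.01808 × 0.1902 = 3.439 × 10^-3 mol
From the 5:2 ratio, n(Na2C2O4) in each aliquot = 5/2 × 3.439 × 10^-3 = 8.597 × 10^-3 mol
n(Na2C2O4) in the whole flask = 8.597 × 10^-3 × 200.0/25.00 = 0.06878 mol
mass of Na2C2O4 = 0.06878 × 134.00 = 9.216 g
% Na2C2O4 = 9.216 / 9.558 × 100 = 96.42 %

96.42 %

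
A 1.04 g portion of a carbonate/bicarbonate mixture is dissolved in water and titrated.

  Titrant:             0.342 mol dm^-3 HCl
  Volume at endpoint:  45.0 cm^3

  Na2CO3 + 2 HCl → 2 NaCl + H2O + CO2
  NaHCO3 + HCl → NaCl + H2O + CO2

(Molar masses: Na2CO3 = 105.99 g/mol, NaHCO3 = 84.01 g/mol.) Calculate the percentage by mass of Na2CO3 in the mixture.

41.6 %

n(HCl) = 0.0450 × 0.342 = 0.0154 mol
Let x = n(Na2CO3), y = n(NaHCO3).
Titrant: 2x + 1y = 0.0154;  mass: 105.99x + 84.01y = 1.04
Solving, x = 4.08 × 10^-3 mol, y = 7.24 × 10^-3 mol
mass of Na2CO3 = 4.08 × 10^-3 × 105.99 = 0.432 g
% Na2CO3 = 0.432 / 1.04 × 100 = 41.6 %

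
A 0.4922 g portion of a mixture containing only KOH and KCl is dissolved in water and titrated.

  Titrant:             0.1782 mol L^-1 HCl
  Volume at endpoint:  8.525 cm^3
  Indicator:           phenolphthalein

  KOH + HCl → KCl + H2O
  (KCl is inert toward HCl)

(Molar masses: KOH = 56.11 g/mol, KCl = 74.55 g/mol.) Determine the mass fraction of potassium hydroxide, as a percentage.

17.32 %

n(HCl) = 0.008525 × 0.1782 = 1.519 × 10^-3 mol
Let x = n(KOH), y = n(KCl).
Titrant: 1x = 1.519 × 10^-3;  mass: 56.11x + 74.55y = 0.4922
Solving, x = 1.519 × 10^-3 mol, y = 5.459 × 10^-3 mol
mass of KOH = 1.519 × 10^-3 × 56.11 = 0.08524 g
% KOH = 0.08524 / 0.4922 × 100 = 17.32 %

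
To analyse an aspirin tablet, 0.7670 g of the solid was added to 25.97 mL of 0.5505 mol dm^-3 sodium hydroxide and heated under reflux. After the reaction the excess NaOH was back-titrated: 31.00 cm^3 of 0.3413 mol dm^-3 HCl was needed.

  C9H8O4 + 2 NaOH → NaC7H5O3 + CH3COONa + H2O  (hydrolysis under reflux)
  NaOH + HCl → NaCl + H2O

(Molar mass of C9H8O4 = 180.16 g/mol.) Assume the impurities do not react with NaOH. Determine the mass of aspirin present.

0.3348 g

n(NaOH) added = 0.02597 × 0.5505 = 0.01430 mol
n(HCl) used in back-titration = 0.03100 × 0.3413 = 0.01058 mol
n(NaOH) left over = 0.01058 mol (1:1 ratio)
n(NaOH) consumed by analyte = 0.01430 − 0.01058 = 3.716 × 10^-3 mol
From the 1:2 ratio, n(C9H8O4) = 1/2 × 3.716 × 10^-3 = 1.858 × 10^-3 mol
mass of C9H8O4 = 1.858 × 10^-3 × 180.16 = 0.3348 g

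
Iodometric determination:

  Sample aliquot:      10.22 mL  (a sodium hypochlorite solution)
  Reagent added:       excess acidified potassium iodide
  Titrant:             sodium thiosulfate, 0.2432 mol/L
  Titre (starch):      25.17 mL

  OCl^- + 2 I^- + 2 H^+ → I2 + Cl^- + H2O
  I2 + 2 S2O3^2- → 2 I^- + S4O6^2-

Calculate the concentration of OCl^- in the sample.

n(S2O3^2-) = 0.02517 × 0.2432 = 6.121 × 10^-3 mol
n(I2) = n(S2O3^2-)/2 = 3.061 × 10^-3 mol
n(OCl^-) in the aliquot = 3.061 × 10^-3 mol (1:1 ratio)
[OCl^-] = 3.061 × 10^-3 / 0.01022 = 0.2995 mol/L

0.2995 mol/L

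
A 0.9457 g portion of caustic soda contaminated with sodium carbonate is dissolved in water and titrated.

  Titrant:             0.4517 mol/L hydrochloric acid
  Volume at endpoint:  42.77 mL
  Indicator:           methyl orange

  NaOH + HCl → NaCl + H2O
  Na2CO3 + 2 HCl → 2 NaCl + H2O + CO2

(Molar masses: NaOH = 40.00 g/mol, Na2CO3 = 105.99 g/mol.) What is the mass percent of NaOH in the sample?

25.43 %

n(HCl) = 0.04277 × 0.4517 = 0.01932 mol
Let x = n(NaOH), y = n(Na2CO3).
Titrant: 1x + 2y = 0.01932;  mass: 40.00x + 105.99y = 0.9457
Solving, x = 6.012 × 10^-3 mol, y = 6.654 × 10^-3 mol
mass of NaOH = 6.012 × 10^-3 × 40.00 = 0.2405 g
% NaOH = 0.2405 / 0.9457 × 100 = 25.43 %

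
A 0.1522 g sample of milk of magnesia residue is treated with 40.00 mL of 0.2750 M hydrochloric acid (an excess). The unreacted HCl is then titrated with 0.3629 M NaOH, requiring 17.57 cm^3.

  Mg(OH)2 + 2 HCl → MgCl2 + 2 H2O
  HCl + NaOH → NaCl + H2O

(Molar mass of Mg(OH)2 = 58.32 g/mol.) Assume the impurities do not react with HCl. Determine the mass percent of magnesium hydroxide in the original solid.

88.59 %

n(HCl) added = 0.04000 × 0.2750 = 0.01100 mol
n(NaOH) used in back-titration = 0.01757 × 0.3629 = 6.376 × 10^-3 mol
n(HCl) left over = 6.376 × 10^-3 mol (1:1 ratio)
n(HCl) consumed by analyte = 0.01100 − 6.376 × 10^-3 = 4.624 × 10^-3 mol
From the 1:2 ratio, n(Mg(OH)2) = 1/2 × 4.624 × 10^-3 = 2.312 × 10^-3 mol
mass of Mg(OH)2 = 2.312 × 10^-3 × 58.32 = 0.1348 g
% Mg(OH)2 = 0.1348 / 0.1522 × 100 = 88.59 %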